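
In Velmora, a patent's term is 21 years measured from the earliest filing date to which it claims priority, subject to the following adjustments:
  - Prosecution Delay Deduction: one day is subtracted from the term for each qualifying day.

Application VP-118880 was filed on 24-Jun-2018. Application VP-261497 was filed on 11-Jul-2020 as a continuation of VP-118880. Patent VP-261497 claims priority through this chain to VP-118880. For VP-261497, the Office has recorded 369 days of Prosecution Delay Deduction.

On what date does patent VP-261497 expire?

2038-06-20

Earliest priority filing: 24 June 2018.
Base term: 24 June 2018 + 21 years → 24 June 2039.
Prosecution Delay Deduction: −369 days → 20 June 2038.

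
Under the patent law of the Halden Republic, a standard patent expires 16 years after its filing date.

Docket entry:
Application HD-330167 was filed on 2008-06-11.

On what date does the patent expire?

June 11, 2024

Filing date + 16 years → 11 June 2024.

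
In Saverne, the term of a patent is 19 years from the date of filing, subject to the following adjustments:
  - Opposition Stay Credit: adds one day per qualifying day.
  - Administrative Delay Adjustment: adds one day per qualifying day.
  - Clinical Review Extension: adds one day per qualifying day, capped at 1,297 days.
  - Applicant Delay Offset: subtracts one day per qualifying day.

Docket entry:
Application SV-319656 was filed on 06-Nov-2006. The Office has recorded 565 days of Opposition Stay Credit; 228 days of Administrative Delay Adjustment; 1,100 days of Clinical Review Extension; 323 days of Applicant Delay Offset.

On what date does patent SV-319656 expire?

February 23, 2030

Base term: filing date + 19 years → 6 November 2025.
Opposition Stay Credit: +565 days → 25 May 2027.
Administrative Delay Adjustment: +228 days → 8 January 2028.
Clinical Review Extension: 1100 days (within the 1297-day cap) → +1100 days → 12 January 2031.
Applicant Delay Offset: −323 days → 23 February 2030.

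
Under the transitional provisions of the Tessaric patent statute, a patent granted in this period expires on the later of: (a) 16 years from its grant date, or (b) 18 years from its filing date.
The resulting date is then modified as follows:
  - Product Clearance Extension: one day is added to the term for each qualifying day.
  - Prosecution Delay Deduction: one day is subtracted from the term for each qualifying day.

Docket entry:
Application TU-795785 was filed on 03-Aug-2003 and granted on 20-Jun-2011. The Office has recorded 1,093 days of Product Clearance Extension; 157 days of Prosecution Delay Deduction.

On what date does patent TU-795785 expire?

2030-01-11

(a) grant + 16 years → 20 June 2027.
(b) filing + 18 years → 3 August 2021.
Later of the two: 20 June 2027.
Product Clearance Extension: +1093 days → 17 June 2030.
Prosecution Delay Deduction: −157 days → 11 January 2030.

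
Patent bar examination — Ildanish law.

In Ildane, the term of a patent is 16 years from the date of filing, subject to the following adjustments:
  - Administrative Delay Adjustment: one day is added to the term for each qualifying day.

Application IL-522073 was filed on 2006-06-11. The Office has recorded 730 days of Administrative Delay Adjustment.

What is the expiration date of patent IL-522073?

Base term: filing date + 16 years → 11 June 2022.
Administrative Delay Adjustment: +730 days → 10 June 2024.

2024-06-10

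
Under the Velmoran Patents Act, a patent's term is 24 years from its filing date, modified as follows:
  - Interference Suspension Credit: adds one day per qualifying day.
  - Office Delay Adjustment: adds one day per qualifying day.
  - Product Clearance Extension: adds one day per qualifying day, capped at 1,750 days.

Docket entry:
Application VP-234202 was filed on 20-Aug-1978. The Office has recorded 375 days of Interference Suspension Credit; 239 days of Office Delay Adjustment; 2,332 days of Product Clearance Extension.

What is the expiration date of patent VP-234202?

Base term: filing date + 24 years → 20 August 2002.
Interference Suspension Credit: +375 days → 30 August 2003.
Office Delay Adjustment: +239 days → 25 April 2004.
Product Clearance Extension: 2332 days claimed exceeds the 1750-day cap, so +1750 days → 8 February 2009.

2009-02-08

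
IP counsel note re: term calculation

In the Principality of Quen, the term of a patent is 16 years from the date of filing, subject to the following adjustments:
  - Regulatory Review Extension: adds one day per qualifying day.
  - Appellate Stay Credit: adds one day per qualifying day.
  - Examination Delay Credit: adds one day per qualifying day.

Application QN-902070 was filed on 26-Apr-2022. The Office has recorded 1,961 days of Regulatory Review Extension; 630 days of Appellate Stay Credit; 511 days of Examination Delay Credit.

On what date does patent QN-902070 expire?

Base term: filing date + 16 years → 26 April 2038.
Regulatory Review Extension: +1961 days → 8 September 2043.
Appellate Stay Credit: +630 days → 30 May 2045.
Examination Delay Credit: +511 days → 23 October 2046.

October 23, 2046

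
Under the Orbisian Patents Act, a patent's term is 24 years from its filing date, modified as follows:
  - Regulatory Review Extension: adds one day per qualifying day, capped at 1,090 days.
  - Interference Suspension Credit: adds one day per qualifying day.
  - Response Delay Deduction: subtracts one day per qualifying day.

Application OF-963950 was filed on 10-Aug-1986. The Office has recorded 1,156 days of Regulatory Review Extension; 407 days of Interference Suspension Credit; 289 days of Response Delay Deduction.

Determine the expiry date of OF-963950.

November 30, 2013

Base term: filing date + 24 years → 10 August 2010.
Regulatory Review Extension: 1156 days claimed exceeds the 1090-day cap, so +1090 days → 4 August 2013.
Interference Suspension Credit: +407 days → 15 September 2014.
Response Delay Deduction: −289 days → 30 November 2013.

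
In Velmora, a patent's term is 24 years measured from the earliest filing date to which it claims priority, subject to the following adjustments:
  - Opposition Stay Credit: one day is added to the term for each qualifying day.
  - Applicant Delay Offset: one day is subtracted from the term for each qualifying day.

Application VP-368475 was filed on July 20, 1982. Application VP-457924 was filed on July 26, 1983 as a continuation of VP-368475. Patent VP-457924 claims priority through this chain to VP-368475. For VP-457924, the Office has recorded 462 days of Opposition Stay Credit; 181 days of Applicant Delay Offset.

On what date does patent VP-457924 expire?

Earliest priority filing: 20 July 1982.
Base term: 20 July 1982 + 24 years → 20 July 2006.
Opposition Stay Credit: +462 days → 25 October 2007.
Applicant Delay Offset: −181 days → 27 April 2007.

2007-04-27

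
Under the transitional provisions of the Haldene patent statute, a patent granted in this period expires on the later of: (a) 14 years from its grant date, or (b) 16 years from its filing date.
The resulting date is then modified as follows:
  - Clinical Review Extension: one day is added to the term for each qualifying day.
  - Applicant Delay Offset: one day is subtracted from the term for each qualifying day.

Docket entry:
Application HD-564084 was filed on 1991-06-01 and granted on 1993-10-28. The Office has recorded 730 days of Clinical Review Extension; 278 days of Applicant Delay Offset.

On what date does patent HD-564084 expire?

(a) grant + 14 years → 28 October 2007.
(b) filing + 16 years → 1 June 2007.
Later of the two: 28 October 2007.
Clinical Review Extension: +730 days → 27 October 2009.
Applicant Delay Offset: −278 days → 22 January 2009.

2009-01-22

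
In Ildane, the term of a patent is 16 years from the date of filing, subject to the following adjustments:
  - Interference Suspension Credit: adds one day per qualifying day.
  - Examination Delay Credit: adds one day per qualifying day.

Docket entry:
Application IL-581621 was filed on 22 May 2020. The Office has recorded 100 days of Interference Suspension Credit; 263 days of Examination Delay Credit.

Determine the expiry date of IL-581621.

Base term: filing date + 16 years → 22 May 2036.
Interference Suspension Credit: +100 days → 30 August 2036.
Examination Delay Credit: +263 days → 20 May 2037.

2037-05-20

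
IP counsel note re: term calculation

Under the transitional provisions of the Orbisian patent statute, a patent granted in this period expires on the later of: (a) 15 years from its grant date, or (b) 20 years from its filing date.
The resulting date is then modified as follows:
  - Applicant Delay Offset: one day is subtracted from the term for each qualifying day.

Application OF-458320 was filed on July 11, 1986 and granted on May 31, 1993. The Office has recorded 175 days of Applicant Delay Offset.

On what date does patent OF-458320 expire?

December 8, 2007

(a) grant + 15 years → 31 May 2008.
(b) filing + 20 years → 11 July 2006.
Later of the two: 31 May 2008.
Applicant Delay Offset: −175 days → 8 December 2007.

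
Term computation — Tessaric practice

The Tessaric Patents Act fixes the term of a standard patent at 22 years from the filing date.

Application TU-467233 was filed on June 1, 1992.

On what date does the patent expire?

Filing date + 22 years → 1 June 2014.

2014-06-01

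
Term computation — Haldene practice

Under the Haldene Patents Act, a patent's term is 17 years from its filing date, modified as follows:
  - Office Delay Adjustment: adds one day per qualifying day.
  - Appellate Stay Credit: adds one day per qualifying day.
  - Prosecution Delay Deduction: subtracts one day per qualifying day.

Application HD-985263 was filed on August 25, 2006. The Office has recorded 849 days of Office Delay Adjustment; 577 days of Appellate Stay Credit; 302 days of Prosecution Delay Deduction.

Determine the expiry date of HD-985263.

2026-09-22

Base term: filing date + 17 years → 25 August 2023.
Office Delay Adjustment: +849 days → 21 December 2025.
Appellate Stay Credit: +577 days → 21 July 2027.
Prosecution Delay Deduction: −302 days → 22 September 2026.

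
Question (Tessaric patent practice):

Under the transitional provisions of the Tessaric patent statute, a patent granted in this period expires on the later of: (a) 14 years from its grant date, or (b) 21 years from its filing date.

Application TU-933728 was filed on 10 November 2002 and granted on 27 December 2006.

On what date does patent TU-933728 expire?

(a) grant + 14 years → 27 December 2020.
(b) filing + 21 years → 10 November 2023.
Later of the two: 10 November 2023.

2023-11-10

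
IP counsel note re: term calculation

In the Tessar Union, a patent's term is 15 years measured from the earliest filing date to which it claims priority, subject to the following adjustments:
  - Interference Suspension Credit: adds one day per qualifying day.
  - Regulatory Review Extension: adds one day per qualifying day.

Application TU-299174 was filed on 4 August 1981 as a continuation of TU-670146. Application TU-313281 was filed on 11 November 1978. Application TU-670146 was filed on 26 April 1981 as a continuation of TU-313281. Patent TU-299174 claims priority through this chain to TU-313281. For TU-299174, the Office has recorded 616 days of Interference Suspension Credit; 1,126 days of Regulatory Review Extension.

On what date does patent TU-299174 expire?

Earliest priority filing: 11 November 1978.
Base term: 11 November 1978 + 15 years → 11 November 1993.
Interference Suspension Credit: +616 days → 20 July 1995.
Regulatory Review Extension: +1126 days → 19 August 1998.

August 19, 1998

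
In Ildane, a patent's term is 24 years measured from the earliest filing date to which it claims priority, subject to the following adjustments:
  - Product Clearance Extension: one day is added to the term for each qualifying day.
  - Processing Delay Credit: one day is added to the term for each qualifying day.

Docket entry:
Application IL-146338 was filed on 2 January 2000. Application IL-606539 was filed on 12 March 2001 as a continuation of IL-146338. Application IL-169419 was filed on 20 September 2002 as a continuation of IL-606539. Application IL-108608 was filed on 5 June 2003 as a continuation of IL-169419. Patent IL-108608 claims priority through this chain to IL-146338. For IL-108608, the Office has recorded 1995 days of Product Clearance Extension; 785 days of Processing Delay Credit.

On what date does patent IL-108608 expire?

Earliest priority filing: 2 January 2000.
Base term: 2 January 2000 + 24 years → 2 January 2024.
Product Clearance Extension: +1995 days → 19 June 2029.
Processing Delay Credit: +785 days → 13 August 2031.

2031-08-13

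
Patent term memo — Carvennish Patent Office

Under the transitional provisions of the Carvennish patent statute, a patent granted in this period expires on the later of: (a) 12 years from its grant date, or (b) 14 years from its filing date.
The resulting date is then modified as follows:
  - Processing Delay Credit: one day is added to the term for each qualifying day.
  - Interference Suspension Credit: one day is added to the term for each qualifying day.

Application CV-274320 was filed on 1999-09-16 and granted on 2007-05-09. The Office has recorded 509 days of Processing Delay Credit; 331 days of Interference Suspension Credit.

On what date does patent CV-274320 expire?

August 26, 2021

(a) grant + 12 years → 9 May 2019.
(b) filing + 14 years → 16 September 2013.
Later of the two: 9 May 2019.
Processing Delay Credit: +509 days → 29 September 2020.
Interference Suspension Credit: +331 days → 26 August 2021.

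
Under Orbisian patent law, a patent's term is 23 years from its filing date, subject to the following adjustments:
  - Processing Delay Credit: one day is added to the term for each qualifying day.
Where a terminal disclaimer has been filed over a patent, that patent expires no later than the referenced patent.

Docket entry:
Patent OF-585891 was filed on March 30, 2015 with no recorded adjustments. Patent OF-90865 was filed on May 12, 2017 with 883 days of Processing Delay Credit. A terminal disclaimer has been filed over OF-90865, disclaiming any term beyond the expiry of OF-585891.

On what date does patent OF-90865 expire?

March 30, 2038

Natural term of OF-90865:
  Base: filing + 23 years → 12 May 2040.
  Processing Delay Credit: +883 days → 12 October 2042.
Expiry of referenced patent OF-585891:
  Base: filing + 23 years → 30 March 2038.
Terminal disclaimer: OF-90865 expires on the earlier of 12 October 2042 and 30 March 2038.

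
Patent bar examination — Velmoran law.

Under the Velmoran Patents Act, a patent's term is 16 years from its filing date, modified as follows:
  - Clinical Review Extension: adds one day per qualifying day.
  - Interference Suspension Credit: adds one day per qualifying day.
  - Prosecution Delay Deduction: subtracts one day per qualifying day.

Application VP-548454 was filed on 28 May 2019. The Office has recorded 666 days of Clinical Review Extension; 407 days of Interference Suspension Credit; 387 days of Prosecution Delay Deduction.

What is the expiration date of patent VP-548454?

Base term: filing date + 16 years → 28 May 2035.
Clinical Review Extension: +666 days → 24 March 2037.
Interference Suspension Credit: +407 days → 5 May 2038.
Prosecution Delay Deduction: −387 days → 13 April 2037.

2037-04-13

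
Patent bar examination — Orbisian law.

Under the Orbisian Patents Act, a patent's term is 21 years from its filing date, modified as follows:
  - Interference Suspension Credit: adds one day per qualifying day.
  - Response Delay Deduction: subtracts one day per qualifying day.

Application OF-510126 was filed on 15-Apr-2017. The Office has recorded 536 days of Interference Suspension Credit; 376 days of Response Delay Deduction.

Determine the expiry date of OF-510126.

September 22, 2038

Base term: filing date + 21 years → 15 April 2038.
Interference Suspension Credit: +536 days → 3 October 2039.
Response Delay Deduction: −376 days → 22 September 2038.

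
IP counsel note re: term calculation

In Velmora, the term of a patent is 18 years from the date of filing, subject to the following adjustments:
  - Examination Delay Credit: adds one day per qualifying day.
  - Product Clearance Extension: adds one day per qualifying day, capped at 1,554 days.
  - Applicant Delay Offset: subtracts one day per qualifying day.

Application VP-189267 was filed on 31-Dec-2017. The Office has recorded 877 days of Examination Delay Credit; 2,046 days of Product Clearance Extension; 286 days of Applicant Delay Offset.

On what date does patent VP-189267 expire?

November 14, 2041

Base term: filing date + 18 years → 31 December 2035.
Examination Delay Credit: +877 days → 26 May 2038.
Product Clearance Extension: 2046 days claimed exceeds the 1554-day cap, so +1554 days → 27 August 2042.
Applicant Delay Offset: −286 days → 14 November 2041.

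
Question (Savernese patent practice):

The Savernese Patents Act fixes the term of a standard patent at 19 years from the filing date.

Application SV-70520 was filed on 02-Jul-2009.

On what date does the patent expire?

Filing date + 19 years → 2 July 2028.

2028-07-02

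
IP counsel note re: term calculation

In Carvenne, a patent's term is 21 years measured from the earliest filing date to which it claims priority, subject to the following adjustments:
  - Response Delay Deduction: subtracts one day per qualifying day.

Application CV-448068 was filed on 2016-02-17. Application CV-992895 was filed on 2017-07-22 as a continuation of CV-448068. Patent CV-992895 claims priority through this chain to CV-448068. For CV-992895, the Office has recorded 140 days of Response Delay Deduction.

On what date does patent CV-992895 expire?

September 30, 2036

Earliest priority filing: 17 February 2016.
Base term: 17 February 2016 + 21 years → 17 February 2037.
Response Delay Deduction: −140 days → 30 September 2036.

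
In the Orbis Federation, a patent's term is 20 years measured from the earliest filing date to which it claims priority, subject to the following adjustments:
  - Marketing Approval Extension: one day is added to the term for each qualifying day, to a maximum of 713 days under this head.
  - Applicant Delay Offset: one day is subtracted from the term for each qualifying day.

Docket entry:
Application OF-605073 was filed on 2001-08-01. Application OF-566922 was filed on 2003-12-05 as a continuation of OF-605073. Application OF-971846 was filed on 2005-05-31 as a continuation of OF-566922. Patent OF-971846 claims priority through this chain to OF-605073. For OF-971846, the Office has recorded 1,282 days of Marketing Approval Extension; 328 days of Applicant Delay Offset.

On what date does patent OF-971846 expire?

August 21, 2022

Earliest priority filing: 1 August 2001.
Base term: 1 August 2001 + 20 years → 1 August 2021.
Marketing Approval Extension: 1282 days claimed exceeds the 713-day cap, so +713 days → 15 July 2023.
Applicant Delay Offset: −328 days → 21 August 2022.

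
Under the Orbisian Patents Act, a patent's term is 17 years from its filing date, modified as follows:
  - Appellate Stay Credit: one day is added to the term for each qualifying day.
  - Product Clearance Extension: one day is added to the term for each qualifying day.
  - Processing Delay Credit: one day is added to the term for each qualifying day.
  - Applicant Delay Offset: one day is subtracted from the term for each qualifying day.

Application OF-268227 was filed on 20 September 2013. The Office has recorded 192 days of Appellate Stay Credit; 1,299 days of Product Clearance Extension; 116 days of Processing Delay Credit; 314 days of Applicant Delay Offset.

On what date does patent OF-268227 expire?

Base term: filing date + 17 years → 20 September 2030.
Appellate Stay Credit: +192 days → 31 March 2031.
Product Clearance Extension: +1299 days → 20 October 2034.
Processing Delay Credit: +116 days → 13 February 2035.
Applicant Delay Offset: −314 days → 5 April 2034.

April 5, 2034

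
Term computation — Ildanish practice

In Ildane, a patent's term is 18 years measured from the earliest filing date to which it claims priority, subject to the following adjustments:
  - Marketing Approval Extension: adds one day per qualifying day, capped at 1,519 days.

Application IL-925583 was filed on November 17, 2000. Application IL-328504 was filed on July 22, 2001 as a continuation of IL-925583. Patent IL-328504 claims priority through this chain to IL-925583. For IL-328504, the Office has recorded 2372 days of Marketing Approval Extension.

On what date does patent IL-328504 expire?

January 14, 2023

Earliest priority filing: 17 November 2000.
Base term: 17 November 2000 + 18 years → 17 November 2018.
Marketing Approval Extension: 2372 days claimed exceeds the 1519-day cap, so +1519 days → 14 January 2023.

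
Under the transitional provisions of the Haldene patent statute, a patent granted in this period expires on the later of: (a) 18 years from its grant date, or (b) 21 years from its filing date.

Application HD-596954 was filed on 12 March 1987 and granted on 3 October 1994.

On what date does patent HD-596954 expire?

October 3, 2012

(a) grant + 18 years → 3 October 2012.
(b) filing + 21 years → 12 March 2008.
Later of the two: 3 October 2012.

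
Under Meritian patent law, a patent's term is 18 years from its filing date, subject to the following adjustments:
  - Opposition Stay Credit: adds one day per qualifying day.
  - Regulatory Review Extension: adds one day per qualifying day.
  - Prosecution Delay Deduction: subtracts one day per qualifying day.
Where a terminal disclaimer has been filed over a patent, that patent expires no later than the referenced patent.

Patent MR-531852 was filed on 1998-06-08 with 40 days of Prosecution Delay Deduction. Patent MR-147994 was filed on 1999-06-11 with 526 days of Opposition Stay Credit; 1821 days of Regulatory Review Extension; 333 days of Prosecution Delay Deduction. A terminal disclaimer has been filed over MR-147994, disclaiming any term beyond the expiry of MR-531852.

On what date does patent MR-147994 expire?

Natural term of MR-147994:
  Base: filing + 18 years → 11 June 2017.
  Opposition Stay Credit: +526 days → 19 November 2018.
  Regulatory Review Extension: +1821 days → 14 November 2023.
  Prosecution Delay Deduction: −333 days → 16 December 2022.
Expiry of referenced patent MR-531852:
  Base: filing + 18 years → 8 June 2016.
  Prosecution Delay Deduction: −40 days → 29 April 2016.
Terminal disclaimer: MR-147994 expires on the earlier of 16 December 2022 and 29 April 2016.

April 29, 2016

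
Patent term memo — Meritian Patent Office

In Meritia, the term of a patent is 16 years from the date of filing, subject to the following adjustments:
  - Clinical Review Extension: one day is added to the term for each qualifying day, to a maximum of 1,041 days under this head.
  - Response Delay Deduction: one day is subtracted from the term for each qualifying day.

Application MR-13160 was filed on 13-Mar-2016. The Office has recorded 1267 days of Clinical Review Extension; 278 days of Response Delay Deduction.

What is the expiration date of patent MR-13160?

April 15, 2034

Base term: filing date + 16 years → 13 March 2032.
Clinical Review Extension: 1267 days claimed exceeds the 1041-day cap, so +1041 days → 18 January 2035.
Response Delay Deduction: −278 days → 15 April 2034.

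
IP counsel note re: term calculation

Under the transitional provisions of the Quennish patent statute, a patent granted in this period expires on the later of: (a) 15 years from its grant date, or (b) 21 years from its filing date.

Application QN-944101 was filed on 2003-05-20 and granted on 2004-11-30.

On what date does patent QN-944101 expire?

(a) grant + 15 years → 30 November 2019.
(b) filing + 21 years → 20 May 2024.
Later of the two: 20 May 2024.

May 20, 2024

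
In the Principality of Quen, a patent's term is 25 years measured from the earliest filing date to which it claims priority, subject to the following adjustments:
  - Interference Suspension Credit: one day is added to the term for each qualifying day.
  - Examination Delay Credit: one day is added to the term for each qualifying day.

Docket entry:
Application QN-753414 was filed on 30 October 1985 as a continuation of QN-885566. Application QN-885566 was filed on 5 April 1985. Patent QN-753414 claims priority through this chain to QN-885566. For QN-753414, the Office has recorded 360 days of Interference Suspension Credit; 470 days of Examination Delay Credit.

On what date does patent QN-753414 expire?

Earliest priority filing: 5 April 1985.
Base term: 5 April 1985 + 25 years → 5 April 2010.
Interference Suspension Credit: +360 days → 31 March 2011.
Examination Delay Credit: +470 days → 13 July 2012.

2012-07-13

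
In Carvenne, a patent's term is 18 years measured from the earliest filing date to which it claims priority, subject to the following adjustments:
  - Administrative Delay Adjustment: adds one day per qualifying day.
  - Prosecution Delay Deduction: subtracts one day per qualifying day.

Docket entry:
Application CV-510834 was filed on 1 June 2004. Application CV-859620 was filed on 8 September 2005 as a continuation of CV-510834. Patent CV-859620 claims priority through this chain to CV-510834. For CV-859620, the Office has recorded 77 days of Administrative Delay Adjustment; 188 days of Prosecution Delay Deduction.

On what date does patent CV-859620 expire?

February 10, 2022

Earliest priority filing: 1 June 2004.
Base term: 1 June 2004 + 18 years → 1 June 2022.
Administrative Delay Adjustment: +77 days → 17 August 2022.
Prosecution Delay Deduction: −188 days → 10 February 2022.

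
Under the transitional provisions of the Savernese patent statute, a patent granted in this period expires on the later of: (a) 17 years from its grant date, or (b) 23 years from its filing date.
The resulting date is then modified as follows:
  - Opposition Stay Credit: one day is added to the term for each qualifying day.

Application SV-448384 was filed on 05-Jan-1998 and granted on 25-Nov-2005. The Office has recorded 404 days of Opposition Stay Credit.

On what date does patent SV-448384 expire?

(a) grant + 17 years → 25 November 2022.
(b) filing + 23 years → 5 January 2021.
Later of the two: 25 November 2022.
Opposition Stay Credit: +404 days → 3 January 2024.

January 3, 2024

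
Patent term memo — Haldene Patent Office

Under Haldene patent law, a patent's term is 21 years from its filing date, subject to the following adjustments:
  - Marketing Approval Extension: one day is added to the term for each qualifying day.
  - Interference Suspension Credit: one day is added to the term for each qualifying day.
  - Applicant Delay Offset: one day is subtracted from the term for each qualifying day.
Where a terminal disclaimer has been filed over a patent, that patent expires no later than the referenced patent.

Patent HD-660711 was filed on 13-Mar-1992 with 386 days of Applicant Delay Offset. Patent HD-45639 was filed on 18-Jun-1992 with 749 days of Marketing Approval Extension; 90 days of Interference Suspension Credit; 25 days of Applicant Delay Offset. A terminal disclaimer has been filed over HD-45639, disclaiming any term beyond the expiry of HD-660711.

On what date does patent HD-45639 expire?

2012-02-21

Natural term of HD-45639:
  Base: filing + 21 years → 18 June 2013.
  Marketing Approval Extension: +749 days → 7 July 2015.
  Interference Suspension Credit: +90 days → 5 October 2015.
  Applicant Delay Offset: −25 days → 10 September 2015.
Expiry of referenced patent HD-660711:
  Base: filing + 21 years → 13 March 2013.
  Applicant Delay Offset: −386 days → 21 February 2012.
Terminal disclaimer: HD-45639 expires on the earlier of 10 September 2015 and 21 February 2012.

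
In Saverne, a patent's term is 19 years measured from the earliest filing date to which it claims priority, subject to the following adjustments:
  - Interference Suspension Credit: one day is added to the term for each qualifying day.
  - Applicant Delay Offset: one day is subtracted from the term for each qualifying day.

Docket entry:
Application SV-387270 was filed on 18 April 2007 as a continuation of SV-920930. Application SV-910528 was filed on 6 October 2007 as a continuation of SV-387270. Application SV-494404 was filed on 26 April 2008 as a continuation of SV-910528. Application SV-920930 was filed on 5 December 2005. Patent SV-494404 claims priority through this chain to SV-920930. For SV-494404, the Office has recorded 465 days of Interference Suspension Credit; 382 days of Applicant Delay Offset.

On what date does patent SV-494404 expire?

Earliest priority filing: 5 December 2005.
Base term: 5 December 2005 + 19 years → 5 December 2024.
Interference Suspension Credit: +465 days → 15 March 2026.
Applicant Delay Offset: −382 days → 26 February 2025.

2025-02-26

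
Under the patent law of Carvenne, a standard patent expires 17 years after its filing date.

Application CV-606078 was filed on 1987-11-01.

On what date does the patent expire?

Filing date + 17 years → 1 November 2004.

November 1, 2004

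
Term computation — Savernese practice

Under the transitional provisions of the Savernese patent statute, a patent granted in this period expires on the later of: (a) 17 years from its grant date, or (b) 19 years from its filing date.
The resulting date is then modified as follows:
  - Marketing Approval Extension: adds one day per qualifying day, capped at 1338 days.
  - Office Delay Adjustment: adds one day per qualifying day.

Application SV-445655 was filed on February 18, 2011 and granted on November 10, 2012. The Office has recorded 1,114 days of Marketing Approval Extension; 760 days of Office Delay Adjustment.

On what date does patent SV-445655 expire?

April 7, 2035

(a) grant + 17 years → 10 November 2029.
(b) filing + 19 years → 18 February 2030.
Later of the two: 18 February 2030.
Marketing Approval Extension: 1114 days (within the 1338-day cap) → +1114 days → 8 March 2033.
Office Delay Adjustment: +760 days → 7 April 2035.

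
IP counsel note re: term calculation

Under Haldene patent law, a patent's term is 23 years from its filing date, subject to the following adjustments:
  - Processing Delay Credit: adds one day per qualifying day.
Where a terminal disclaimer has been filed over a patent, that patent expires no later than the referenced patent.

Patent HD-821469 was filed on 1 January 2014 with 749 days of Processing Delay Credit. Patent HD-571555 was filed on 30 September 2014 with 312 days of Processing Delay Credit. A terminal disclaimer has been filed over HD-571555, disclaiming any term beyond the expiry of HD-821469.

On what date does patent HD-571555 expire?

Natural term of HD-571555:
  Base: filing + 23 years → 30 September 2037.
  Processing Delay Credit: +312 days → 8 August 2038.
Expiry of referenced patent HD-821469:
  Base: filing + 23 years → 1 January 2037.
  Processing Delay Credit: +749 days → 20 January 2039.
Terminal disclaimer: HD-571555 expires on the earlier of 8 August 2038 and 20 January 2039.

August 8, 2038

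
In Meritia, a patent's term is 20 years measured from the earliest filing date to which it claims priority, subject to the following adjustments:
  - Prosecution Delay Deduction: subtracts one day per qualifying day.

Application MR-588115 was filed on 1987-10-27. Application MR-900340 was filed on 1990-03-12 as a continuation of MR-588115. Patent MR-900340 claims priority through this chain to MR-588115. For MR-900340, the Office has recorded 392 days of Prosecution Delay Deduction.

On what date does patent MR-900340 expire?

Earliest priority filing: 27 October 1987.
Base term: 27 October 1987 + 20 years → 27 October 2007.
Prosecution Delay Deduction: −392 days → 30 September 2006.

September 30, 2006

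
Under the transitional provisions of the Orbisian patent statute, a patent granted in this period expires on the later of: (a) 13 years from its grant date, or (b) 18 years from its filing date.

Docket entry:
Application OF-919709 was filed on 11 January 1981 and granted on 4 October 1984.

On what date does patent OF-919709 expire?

1999-01-11

(a) grant + 13 years → 4 October 1997.
(b) filing + 18 years → 11 January 1999.
Later of the two: 11 January 1999.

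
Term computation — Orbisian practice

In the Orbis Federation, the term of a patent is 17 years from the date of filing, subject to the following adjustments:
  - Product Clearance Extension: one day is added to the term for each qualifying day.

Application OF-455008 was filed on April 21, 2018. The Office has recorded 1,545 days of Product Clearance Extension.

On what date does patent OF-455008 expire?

July 14, 2039

Base term: filing date + 17 years → 21 April 2035.
Product Clearance Extension: +1545 days → 14 July 2039.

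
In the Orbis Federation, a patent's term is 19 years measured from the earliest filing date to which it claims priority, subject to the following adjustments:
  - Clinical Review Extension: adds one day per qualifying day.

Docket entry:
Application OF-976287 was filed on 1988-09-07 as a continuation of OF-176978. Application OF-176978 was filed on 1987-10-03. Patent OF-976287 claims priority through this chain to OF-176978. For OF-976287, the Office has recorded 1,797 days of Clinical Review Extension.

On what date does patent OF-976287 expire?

Earliest priority filing: 3 October 1987.
Base term: 3 October 1987 + 19 years → 3 October 2006.
Clinical Review Extension: +1797 days → 4 September 2011.

2011-09-04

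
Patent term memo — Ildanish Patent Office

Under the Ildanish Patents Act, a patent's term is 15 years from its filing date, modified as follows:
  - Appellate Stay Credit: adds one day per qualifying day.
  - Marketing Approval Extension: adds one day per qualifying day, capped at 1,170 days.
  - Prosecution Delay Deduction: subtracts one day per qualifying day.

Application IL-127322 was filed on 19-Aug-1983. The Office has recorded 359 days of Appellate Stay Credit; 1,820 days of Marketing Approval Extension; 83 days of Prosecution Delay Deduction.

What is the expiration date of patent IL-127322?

2002-08-04

Base term: filing date + 15 years → 19 August 1998.
Appellate Stay Credit: +359 days → 13 August 1999.
Marketing Approval Extension: 1820 days claimed exceeds the 1170-day cap, so +1170 days → 26 October 2002.
Prosecution Delay Deduction: −83 days → 4 August 2002.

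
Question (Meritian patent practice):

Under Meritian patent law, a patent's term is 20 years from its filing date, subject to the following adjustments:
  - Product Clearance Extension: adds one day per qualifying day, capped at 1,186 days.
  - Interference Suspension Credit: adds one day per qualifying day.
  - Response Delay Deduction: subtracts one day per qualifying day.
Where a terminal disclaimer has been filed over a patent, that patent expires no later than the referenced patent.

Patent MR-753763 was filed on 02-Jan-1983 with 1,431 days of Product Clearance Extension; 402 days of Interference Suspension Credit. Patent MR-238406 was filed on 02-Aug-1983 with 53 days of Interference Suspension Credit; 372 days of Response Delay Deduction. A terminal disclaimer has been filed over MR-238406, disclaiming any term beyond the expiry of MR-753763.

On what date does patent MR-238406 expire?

Natural term of MR-238406:
  Base: filing + 20 years → 2 August 2003.
  Interference Suspension Credit: +53 days → 24 September 2003.
  Response Delay Deduction: −372 days → 17 September 2002.
Expiry of referenced patent MR-753763:
  Base: filing + 20 years → 2 January 2003.
  Product Clearance Extension: 1431 days claimed exceeds the 1186-day cap, so +1186 days → 2 April 2006.
  Interference Suspension Credit: +402 days → 9 May 2007.
Terminal disclaimer: MR-238406 expires on the earlier of 17 September 2002 and 9 May 2007.

2002-09-17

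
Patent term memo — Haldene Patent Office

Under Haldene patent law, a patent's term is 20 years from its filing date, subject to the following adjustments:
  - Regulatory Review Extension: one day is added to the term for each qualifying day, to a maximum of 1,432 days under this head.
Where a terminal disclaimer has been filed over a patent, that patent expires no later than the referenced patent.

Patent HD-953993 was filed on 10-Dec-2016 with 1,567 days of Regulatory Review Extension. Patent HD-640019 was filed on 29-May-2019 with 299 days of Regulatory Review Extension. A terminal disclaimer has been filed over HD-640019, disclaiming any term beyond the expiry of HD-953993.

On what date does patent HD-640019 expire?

Natural term of HD-640019:
  Base: filing + 20 years → 29 May 2039.
  Regulatory Review Extension: 299 days (within the 1432-day cap) → +299 days → 23 March 2040.
Expiry of referenced patent HD-953993:
  Base: filing + 20 years → 10 December 2036.
  Regulatory Review Extension: 1567 days claimed exceeds the 1432-day cap, so +1432 days → 11 November 2040.
Terminal disclaimer: HD-640019 expires on the earlier of 23 March 2040 and 11 November 2040.

2040-03-23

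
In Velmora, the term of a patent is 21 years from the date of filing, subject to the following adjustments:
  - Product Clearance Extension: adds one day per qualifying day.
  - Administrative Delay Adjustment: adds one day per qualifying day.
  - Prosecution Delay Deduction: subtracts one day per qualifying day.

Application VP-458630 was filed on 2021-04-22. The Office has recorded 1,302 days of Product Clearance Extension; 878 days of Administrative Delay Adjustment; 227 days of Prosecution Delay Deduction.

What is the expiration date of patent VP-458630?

2047-08-27

Base term: filing date + 21 years → 22 April 2042.
Product Clearance Extension: +1302 days → 14 November 2045.
Administrative Delay Adjustment: +878 days → 10 April 2048.
Prosecution Delay Deduction: −227 days → 27 August 2047.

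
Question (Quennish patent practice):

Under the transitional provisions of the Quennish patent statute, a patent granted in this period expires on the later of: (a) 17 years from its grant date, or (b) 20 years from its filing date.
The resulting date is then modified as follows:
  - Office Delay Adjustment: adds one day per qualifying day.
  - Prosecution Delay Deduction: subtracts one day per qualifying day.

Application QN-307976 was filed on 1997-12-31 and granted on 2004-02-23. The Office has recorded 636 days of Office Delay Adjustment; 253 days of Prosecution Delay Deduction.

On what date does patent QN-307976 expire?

2022-03-13

(a) grant + 17 years → 23 February 2021.
(b) filing + 20 years → 31 December 2017.
Later of the two: 23 February 2021.
Office Delay Adjustment: +636 days → 21 November 2022.
Prosecution Delay Deduction: −253 days → 13 March 2022.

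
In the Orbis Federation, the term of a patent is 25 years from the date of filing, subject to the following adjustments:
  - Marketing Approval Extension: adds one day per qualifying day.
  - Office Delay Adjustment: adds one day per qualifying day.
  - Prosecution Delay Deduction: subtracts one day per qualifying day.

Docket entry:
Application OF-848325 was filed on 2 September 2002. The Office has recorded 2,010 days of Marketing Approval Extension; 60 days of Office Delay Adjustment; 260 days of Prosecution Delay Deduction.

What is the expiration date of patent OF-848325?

August 16, 2032

Base term: filing date + 25 years → 2 September 2027.
Marketing Approval Extension: +2010 days → 4 March 2033.
Office Delay Adjustment: +60 days → 3 May 2033.
Prosecution Delay Deduction: −260 days → 16 August 2032.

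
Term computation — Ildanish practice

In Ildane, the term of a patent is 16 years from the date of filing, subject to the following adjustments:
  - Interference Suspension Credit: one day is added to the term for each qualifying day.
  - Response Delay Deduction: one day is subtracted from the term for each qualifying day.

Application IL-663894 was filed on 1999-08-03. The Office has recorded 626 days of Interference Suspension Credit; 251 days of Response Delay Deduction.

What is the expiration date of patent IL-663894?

August 12, 2016

Base term: filing date + 16 years → 3 August 2015.
Interference Suspension Credit: +626 days → 20 April 2017.
Response Delay Deduction: −251 days → 12 August 2016.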